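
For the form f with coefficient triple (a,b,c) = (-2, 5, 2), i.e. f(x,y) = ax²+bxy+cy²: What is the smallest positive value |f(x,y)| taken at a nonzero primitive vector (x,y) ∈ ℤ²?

river: ρ → (2,3,-4)
river: ρ → (-4,5,1)
river: ρ → (1,5,-4)
river: ρ → (-4,3,2)
river: ρ → (2,5,-2)
river: ρ → (-2,3,4)
river: ρ → (4,5,-1)
river: ρ → (-1,5,4)
river: ρ → (4,3,-2)
river: ρ → (-2,5,2)
closes: descent 0, river 10
min |a| on river = 1

1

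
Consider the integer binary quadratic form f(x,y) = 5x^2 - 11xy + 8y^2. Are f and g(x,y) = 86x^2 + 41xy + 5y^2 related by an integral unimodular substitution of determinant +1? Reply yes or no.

D₁ = -39, D₂ = -39
f: translate: b→-1 (≡-11 mod 10), so (5,-11,8)→(5,-1,2)
f: flip: (5,-1,2)→(2,1,5)
f: reduced (well bottom): (2,1,5) with a≤c, −a<b≤a
g: flip: (86,41,5)→(5,-41,86)
g: translate: b→-1 (≡-41 mod 10), so (5,-41,86)→(5,-1,2)
g: flip: (5,-1,2)→(2,1,5)
g: reduced (well bottom): (2,1,5) with a≤c, −a<b≤a
reduced forms (2, 1, 5) vs (2, 1, 5) ⇒ equivalent

yes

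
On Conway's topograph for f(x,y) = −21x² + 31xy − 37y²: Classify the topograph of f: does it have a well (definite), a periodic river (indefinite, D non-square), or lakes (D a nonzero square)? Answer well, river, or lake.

D = b²−4ac = 31² − 4·(-21)·(-37) = -2147
D < 0 ⇒ definite ⇒ every region one sign ⇒ single well

well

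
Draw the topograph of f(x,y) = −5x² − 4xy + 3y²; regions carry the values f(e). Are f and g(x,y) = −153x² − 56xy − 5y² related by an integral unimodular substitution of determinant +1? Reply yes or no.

D₁ = 76, D₂ = 76
river cycle of f (length 6): (3, 4, -5), (-5, 6, 2), (2, 6, -5), (-5, 4, 3), (3, 8, -1), (-1, 8, 3)
river cycle of g (length 6): (-5, 6, 2), (2, 6, -5), (-5, 4, 3), (3, 8, -1), (-1, 8, 3), (3, 4, -5)
cycles coincide ⇒ equivalent

yes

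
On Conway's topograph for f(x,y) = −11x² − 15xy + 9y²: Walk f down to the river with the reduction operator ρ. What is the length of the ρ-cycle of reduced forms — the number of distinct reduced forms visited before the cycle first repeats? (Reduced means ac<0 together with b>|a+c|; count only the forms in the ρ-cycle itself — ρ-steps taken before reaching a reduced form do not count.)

D = 621, ⌊√D⌋ = 24
descent: ρ → (9,15,-11)  [lands on river]
river: ρ → (-11,7,13)
river: ρ → (13,19,-5)
river: ρ → (-5,21,9)
ρ-cycle length = 4 (tail of 1 descent step not counted)

4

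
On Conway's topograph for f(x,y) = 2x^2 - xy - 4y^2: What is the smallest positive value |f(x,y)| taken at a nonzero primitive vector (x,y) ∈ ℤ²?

descent: ρ → (-4,1,2)
descent: ρ → (2,3,-3)  [lands on river]
river: ρ → (-3,3,2)
river: ρ → (2,5,-1)
river: ρ → (-1,5,2)
closes: descent 2, river 4
min |a| on river = 1

1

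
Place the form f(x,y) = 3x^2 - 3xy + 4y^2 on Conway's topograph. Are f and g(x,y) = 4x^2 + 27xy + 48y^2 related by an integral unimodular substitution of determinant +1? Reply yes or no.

D₁ = -39, D₂ = -39
f: translate: b→3 (≡-3 mod 6), so (3,-3,4)→(3,3,4)
f: reduced (well bottom): (3,3,4) with a≤c, −a<b≤a
g: translate: b→3 (≡27 mod 8), so (4,27,48)→(4,3,3)
g: flip: (4,3,3)→(3,-3,4)
g: translate: b→3 (≡-3 mod 6), so (3,-3,4)→(3,3,4)
g: reduced (well bottom): (3,3,4) with a≤c, −a<b≤a
reduced forms (3, 3, 4) vs (3, 3, 4) ⇒ equivalent

yes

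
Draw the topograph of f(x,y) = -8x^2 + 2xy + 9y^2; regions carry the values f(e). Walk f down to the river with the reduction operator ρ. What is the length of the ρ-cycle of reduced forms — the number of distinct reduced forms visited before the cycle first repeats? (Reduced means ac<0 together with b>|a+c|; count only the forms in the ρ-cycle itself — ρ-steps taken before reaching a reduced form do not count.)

D = 292, ⌊√D⌋ = 17
river: ρ → (9,16,-1)
river: ρ → (-1,16,9)
river: ρ → (9,2,-8)
river: ρ → (-8,14,3)
river: ρ → (3,16,-3)
river: ρ → (-3,14,8)
river: ρ → (8,2,-9)
river: ρ → (-9,16,1)
river: ρ → (1,16,-9)
river: ρ → (-9,2,8)
river: ρ → (8,14,-3)
river: ρ → (-3,16,3)
river: ρ → (3,14,-8)
river: ρ → (-8,2,9)
ρ-cycle length = 14 (tail of 0 descent steps not counted)

14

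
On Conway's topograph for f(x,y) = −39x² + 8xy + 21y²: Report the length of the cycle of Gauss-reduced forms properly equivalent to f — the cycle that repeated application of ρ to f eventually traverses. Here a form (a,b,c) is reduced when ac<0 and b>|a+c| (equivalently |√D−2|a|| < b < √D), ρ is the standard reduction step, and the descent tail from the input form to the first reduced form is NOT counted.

D = 3340, ⌊√D⌋ = 57
descent: ρ → (21,34,-26)  [lands on river]
river: ρ → (-26,18,29)
river: ρ → (29,40,-15)
river: ρ → (-15,50,14)
river: ρ → (14,34,-39)
river: ρ → (-39,44,9)
river: ρ → (9,46,-34)
river: ρ → (-34,22,21)
river: ρ → (21,20,-35)
river: ρ → (-35,50,6)
river: ρ → (6,46,-51)
river: ρ → (-51,56,1)
river: ρ → (1,56,-51)
river: ρ → (-51,46,6)
river: ρ → (6,50,-35)
river: ρ → (-35,20,21)
river: ρ → (21,22,-34)
river: ρ → (-34,46,9)
river: ρ → (9,44,-39)
river: ρ → (-39,34,14)
river: ρ → (14,50,-15)
river: ρ → (-15,40,29)
river: ρ → (29,18,-26)
river: ρ → (-26,34,21)
river: ρ → (21,50,-10)
river: ρ → (-10,50,21)
ρ-cycle length = 26 (tail of 1 descent step not counted)

26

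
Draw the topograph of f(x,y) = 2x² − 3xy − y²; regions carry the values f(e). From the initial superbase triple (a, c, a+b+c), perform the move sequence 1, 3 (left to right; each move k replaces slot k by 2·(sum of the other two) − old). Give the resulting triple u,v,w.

start (2,-1,-2) = (f(1,0),f(0,1),f(1,1))
replace slot 1: 2·((-1)+(-2)) − 2 = -8 → (-8,-1,-2)
replace slot 3: 2·((-8)+(-1)) − (-2) = -16 → (-8,-1,-16)

-8,-1,-16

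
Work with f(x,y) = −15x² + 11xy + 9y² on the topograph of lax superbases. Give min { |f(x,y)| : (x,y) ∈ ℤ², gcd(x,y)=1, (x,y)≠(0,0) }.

river: ρ → (9,25,-1)
river: ρ → (-1,25,9)
river: ρ → (9,11,-15)
river: ρ → (-15,19,5)
river: ρ → (5,21,-11)
river: ρ → (-11,23,3)
river: ρ → (3,25,-3)
river: ρ → (-3,23,11)
river: ρ → (11,21,-5)
river: ρ → (-5,19,15)
river: ρ → (15,11,-9)
river: ρ → (-9,25,1)
river: ρ → (1,25,-9)
river: ρ → (-9,11,15)
river: ρ → (15,19,-5)
river: ρ → (-5,21,11)
river: ρ → (11,23,-3)
river: ρ → (-3,25,3)
river: ρ → (3,23,-11)
river: ρ → (-11,21,5)
river: ρ → (5,19,-15)
river: ρ → (-15,11,9)
closes: descent 0, river 22
min |a| on river = 1

1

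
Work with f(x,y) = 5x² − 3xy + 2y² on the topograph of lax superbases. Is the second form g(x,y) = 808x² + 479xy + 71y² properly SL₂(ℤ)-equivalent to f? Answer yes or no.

D₁ = -31, D₂ = -31
f: flip: (5,-3,2)→(2,3,5)
f: translate: b→-1 (≡3 mod 4), so (2,3,5)→(2,-1,4)
f: reduced (well bottom): (2,-1,4) with a≤c, −a<b≤a
g: flip: (808,479,71)→(71,-479,808)
g: translate: b→-53 (≡-479 mod 142), so (71,-479,808)→(71,-53,10)
g: flip: (71,-53,10)→(10,53,71)
g: translate: b→-7 (≡53 mod 20), so (10,53,71)→(10,-7,2)
g: flip: (10,-7,2)→(2,7,10)
g: translate: b→-1 (≡7 mod 4), so (2,7,10)→(2,-1,4)
g: reduced (well bottom): (2,-1,4) with a≤c, −a<b≤a
reduced forms (2, -1, 4) vs (2, -1, 4) ⇒ equivalent

yes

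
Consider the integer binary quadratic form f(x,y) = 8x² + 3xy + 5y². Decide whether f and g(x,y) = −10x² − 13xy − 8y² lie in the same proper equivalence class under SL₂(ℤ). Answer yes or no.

D₁ = -151, D₂ = -151
f: flip: (8,3,5)→(5,-3,8)
f: reduced (well bottom): (5,-3,8) with a≤c, −a<b≤a
g is negative-definite; reduce −g:
−g: translate: b→-7 (≡13 mod 20), so (10,13,8)→(10,-7,5)
−g: flip: (10,-7,5)→(5,7,10)
−g: translate: b→-3 (≡7 mod 10), so (5,7,10)→(5,-3,8)
−g: reduced (well bottom): (5,-3,8) with a≤c, −a<b≤a
flip sign back: reduced form of g is (-5,3,-8)
reduced forms (5, -3, 8) vs (-5, 3, -8) ⇒ inequivalent

no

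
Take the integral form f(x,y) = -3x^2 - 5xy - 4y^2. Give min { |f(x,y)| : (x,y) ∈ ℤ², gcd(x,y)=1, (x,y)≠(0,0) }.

translate: b→-1 (≡5 mod 6), so (3,5,4)→(3,-1,2)
flip: (3,-1,2)→(2,1,3)
reduced (well bottom): (2,1,3) with a≤c, −a<b≤a
well minimum |f| = |-2| = 2 (negative-definite)

2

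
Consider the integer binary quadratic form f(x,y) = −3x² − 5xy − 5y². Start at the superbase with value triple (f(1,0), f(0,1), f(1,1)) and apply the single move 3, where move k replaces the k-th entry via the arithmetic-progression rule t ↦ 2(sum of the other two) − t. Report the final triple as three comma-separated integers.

start (-3,-5,-13) = (f(1,0),f(0,1),f(1,1))
replace slot 3: 2·((-3)+(-5)) − (-13) = -3 → (-3,-5,-3)

-3,-5,-3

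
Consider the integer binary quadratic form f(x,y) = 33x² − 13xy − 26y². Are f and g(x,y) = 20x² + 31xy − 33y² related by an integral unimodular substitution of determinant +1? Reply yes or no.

D₁ = 3601, D₂ = 3601
river cycle of f (length 10): (-26, 13, 33), (33, 53, -6), (-6, 55, 24), (24, 41, -20), (-20, 39, 26), (26, 13, -33), (-33, 53, 6), (6, 55, -24), (-24, 41, 20), (20, 39, -26)
river cycle of g (length 14): (-33, 35, 18), (18, 37, -31), (-31, 25, 24), (24, 23, -32), (-32, 41, 15), (15, 49, -20), (-20, 31, 33), (33, 35, -18), (-18, 37, 31), (31, 25, -24), … (4 more)
cycles differ ⇒ inequivalent

no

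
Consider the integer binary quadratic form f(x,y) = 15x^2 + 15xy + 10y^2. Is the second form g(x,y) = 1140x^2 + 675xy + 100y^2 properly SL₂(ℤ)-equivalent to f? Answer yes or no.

D₁ = -375, D₂ = -375
f: flip: (15,15,10)→(10,-15,15)
f: translate: b→5 (≡-15 mod 20), so (10,-15,15)→(10,5,10)
f: reduced (well bottom): (10,5,10) with a≤c, −a<b≤a
g: flip: (1140,675,100)→(100,-675,1140)
g: translate: b→-75 (≡-675 mod 200), so (100,-675,1140)→(100,-75,15)
g: flip: (100,-75,15)→(15,75,100)
g: translate: b→15 (≡75 mod 30), so (15,75,100)→(15,15,10)
g: flip: (15,15,10)→(10,-15,15)
g: translate: b→5 (≡-15 mod 20), so (10,-15,15)→(10,5,10)
g: reduced (well bottom): (10,5,10) with a≤c, −a<b≤a
reduced forms (10, 5, 10) vs (10, 5, 10) ⇒ equivalent

yes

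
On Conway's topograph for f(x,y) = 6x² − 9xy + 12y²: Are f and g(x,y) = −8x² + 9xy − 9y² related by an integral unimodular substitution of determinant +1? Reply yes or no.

D₁ = -207, D₂ = -207
f: translate: b→3 (≡-9 mod 12), so (6,-9,12)→(6,3,9)
f: reduced (well bottom): (6,3,9) with a≤c, −a<b≤a
g is negative-definite; reduce −g:
−g: translate: b→7 (≡-9 mod 16), so (8,-9,9)→(8,7,8)
−g: reduced (well bottom): (8,7,8) with a≤c, −a<b≤a
flip sign back: reduced form of g is (-8,-7,-8)
reduced forms (6, 3, 9) vs (-8, -7, -8) ⇒ inequivalent

no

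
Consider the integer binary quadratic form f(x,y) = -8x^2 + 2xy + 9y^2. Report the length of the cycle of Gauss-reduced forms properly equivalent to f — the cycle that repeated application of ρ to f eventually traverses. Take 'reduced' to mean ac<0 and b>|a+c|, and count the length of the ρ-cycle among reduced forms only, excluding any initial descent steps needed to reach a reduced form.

D = 292, ⌊√D⌋ = 17
river: ρ → (9,16,-1)
river: ρ → (-1,16,9)
river: ρ → (9,2,-8)
river: ρ → (-8,14,3)
river: ρ → (3,16,-3)
river: ρ → (-3,14,8)
river: ρ → (8,2,-9)
river: ρ → (-9,16,1)
river: ρ → (1,16,-9)
river: ρ → (-9,2,8)
river: ρ → (8,14,-3)
river: ρ → (-3,16,3)
river: ρ → (3,14,-8)
river: ρ → (-8,2,9)
ρ-cycle length = 14 (tail of 0 descent steps not counted)

14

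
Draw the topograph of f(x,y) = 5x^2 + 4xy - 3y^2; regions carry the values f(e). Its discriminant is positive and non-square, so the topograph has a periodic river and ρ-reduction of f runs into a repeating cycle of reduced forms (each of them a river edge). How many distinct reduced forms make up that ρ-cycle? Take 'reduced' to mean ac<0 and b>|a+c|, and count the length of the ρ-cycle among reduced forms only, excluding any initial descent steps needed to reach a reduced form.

D = 76, ⌊√D⌋ = 8
river: ρ → (-3,8,1)
river: ρ → (1,8,-3)
river: ρ → (-3,4,5)
river: ρ → (5,6,-2)
river: ρ → (-2,6,5)
river: ρ → (5,4,-3)
ρ-cycle length = 6 (tail of 0 descent steps not counted)

6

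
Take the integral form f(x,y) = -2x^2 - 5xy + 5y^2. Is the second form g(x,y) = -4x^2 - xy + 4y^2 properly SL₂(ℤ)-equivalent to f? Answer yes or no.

D₁ = 65, D₂ = 65
river cycle of f (length 6): (5, 5, -2), (-2, 7, 2), (2, 5, -5), (-5, 5, 2), (2, 7, -2), (-2, 5, 5)
river cycle of g (length 6): (4, 1, -4), (-4, 7, 1), (1, 7, -4), (-4, 1, 4), (4, 7, -1), (-1, 7, 4)
cycles differ ⇒ inequivalent

no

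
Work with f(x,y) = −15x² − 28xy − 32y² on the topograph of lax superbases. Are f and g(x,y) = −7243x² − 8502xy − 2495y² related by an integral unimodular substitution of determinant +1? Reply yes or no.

D₁ = -1136, D₂ = -1136
f is negative-definite; reduce −f:
−f: translate: b→-2 (≡28 mod 30), so (15,28,32)→(15,-2,19)
−f: reduced (well bottom): (15,-2,19) with a≤c, −a<b≤a
flip sign back: reduced form of f is (-15,2,-19)
g is negative-definite; reduce −g:
−g: translate: b→-5984 (≡8502 mod 14486), so (7243,8502,2495)→(7243,-5984,1236)
−g: flip: (7243,-5984,1236)→(1236,5984,7243)
−g: translate: b→1040 (≡5984 mod 2472), so (1236,5984,7243)→(1236,1040,219)
−g: flip: (1236,1040,219)→(219,-1040,1236)
−g: translate: b→-164 (≡-1040 mod 438), so (219,-1040,1236)→(219,-164,32)
−g: flip: (219,-164,32)→(32,164,219)
−g: translate: b→-28 (≡164 mod 64), so (32,164,219)→(32,-28,15)
−g: flip: (32,-28,15)→(15,28,32)
−g: translate: b→-2 (≡28 mod 30), so (15,28,32)→(15,-2,19)
−g: reduced (well bottom): (15,-2,19) with a≤c, −a<b≤a
flip sign back: reduced form of g is (-15,2,-19)
reduced forms (-15, 2, -19) vs (-15, 2, -19) ⇒ equivalent

yes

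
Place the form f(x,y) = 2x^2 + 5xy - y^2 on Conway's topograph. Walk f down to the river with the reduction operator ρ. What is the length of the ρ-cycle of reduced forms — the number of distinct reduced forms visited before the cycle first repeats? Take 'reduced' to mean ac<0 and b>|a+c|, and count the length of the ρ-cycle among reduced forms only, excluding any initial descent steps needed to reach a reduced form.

D = 33, ⌊√D⌋ = 5
river: ρ → (-1,5,2)
river: ρ → (2,3,-3)
river: ρ → (-3,3,2)
river: ρ → (2,5,-1)
ρ-cycle length = 4 (tail of 0 descent steps not counted)

4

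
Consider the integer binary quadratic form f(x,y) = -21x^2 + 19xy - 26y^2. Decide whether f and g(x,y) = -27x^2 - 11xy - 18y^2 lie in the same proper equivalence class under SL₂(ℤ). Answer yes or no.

D₁ = -1823, D₂ = -1823
f is negative-definite; reduce −f:
−f: reduced (well bottom): (21,-19,26) with a≤c, −a<b≤a
flip sign back: reduced form of f is (-21,19,-26)
g is negative-definite; reduce −g:
−g: flip: (27,11,18)→(18,-11,27)
−g: reduced (well bottom): (18,-11,27) with a≤c, −a<b≤a
flip sign back: reduced form of g is (-18,11,-27)
reduced forms (-21, 19, -26) vs (-18, 11, -27) ⇒ inequivalent

no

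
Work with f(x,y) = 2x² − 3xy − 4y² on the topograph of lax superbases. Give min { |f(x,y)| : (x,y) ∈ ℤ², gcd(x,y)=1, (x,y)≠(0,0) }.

descent: ρ → (-4,3,2)  [lands on river]
river: ρ → (2,5,-2)
river: ρ → (-2,3,4)
river: ρ → (4,5,-1)
river: ρ → (-1,5,4)
river: ρ → (4,3,-2)
river: ρ → (-2,5,2)
river: ρ → (2,3,-4)
river: ρ → (-4,5,1)
river: ρ → (1,5,-4)
closes: descent 1, river 10
min |a| on river = 1

1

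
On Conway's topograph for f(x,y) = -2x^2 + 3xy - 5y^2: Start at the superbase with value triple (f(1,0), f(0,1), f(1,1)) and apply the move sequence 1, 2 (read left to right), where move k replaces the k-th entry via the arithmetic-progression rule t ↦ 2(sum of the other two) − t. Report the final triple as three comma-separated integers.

start (-2,-5,-4) = (f(1,0),f(0,1),f(1,1))
replace slot 1: 2·((-5)+(-4)) − (-2) = -16 → (-16,-5,-4)
replace slot 2: 2·((-16)+(-4)) − (-5) = -35 → (-16,-35,-4)

-16,-35,-4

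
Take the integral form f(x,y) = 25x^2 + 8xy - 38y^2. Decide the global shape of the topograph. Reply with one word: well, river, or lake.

D = b²−4ac = 8² − 4·25·(-38) = 3864
D > 0 non-square ⇒ indefinite ⇒ periodic river

river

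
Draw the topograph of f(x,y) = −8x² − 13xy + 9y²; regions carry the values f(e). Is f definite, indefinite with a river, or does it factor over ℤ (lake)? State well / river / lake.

D = b²−4ac = (-13)² − 4·(-8)·9 = 457
D > 0 non-square ⇒ indefinite ⇒ periodic river

river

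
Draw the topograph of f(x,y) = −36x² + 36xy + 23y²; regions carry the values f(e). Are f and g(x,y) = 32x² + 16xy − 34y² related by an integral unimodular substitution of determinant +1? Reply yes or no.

D₁ = 4608, D₂ = 4608
river cycle of f (length 8): (23, 56, -16), (-16, 40, 47), (47, 54, -9), (-9, 54, 47), (47, 40, -16), (-16, 56, 23), (23, 36, -36), (-36, 36, 23)
river cycle of g (length 4): (-34, 52, 14), (14, 60, -18), (-18, 48, 32), (32, 16, -34)
cycles differ ⇒ inequivalent

no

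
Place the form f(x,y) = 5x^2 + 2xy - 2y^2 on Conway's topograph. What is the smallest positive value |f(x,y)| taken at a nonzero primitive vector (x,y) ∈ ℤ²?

descent: ρ → (-2,6,1)  [lands on river]
river: ρ → (1,6,-2)
closes: descent 1, river 2
min |a| on river = 1

1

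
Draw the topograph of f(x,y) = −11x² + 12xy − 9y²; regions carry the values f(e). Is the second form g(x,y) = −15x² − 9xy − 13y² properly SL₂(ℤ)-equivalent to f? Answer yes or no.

D₁ = -252, D₂ = -699
discriminants differ ⇒ not SL₂(ℤ)-equivalent

no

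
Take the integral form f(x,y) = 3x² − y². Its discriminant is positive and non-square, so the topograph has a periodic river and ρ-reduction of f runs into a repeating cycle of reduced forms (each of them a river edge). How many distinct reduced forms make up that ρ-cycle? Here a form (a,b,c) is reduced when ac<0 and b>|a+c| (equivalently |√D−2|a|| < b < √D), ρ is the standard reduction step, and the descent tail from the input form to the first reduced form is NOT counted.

D = 12, ⌊√D⌋ = 3
descent: ρ → (-1,2,2)  [lands on river]
river: ρ → (2,2,-1)
ρ-cycle length = 2 (tail of 1 descent step not counted)

2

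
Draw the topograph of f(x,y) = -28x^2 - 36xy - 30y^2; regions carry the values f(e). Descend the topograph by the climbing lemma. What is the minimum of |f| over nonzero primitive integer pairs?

translate: b→-20 (≡36 mod 56), so (28,36,30)→(28,-20,22)
flip: (28,-20,22)→(22,20,28)
reduced (well bottom): (22,20,28) with a≤c, −a<b≤a
well minimum |f| = |-22| = 22 (negative-definite)

22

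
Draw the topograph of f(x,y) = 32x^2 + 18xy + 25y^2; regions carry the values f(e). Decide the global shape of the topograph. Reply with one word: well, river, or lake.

D = b²−4ac = 18² − 4·32·25 = -2876
D < 0 ⇒ definite ⇒ every region one sign ⇒ single well

well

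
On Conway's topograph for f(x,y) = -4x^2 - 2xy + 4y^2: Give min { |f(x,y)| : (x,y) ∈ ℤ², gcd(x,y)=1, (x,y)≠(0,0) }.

descent: ρ → (4,2,-4)  [lands on river]
river: ρ → (-4,6,2)
river: ρ → (2,6,-4)
river: ρ → (-4,2,4)
river: ρ → (4,6,-2)
river: ρ → (-2,6,4)
closes: descent 1, river 6
min |a| on river = 2

2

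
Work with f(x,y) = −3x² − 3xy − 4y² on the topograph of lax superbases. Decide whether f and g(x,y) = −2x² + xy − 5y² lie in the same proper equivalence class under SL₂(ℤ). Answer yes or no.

D₁ = -39, D₂ = -39
f is negative-definite; reduce −f:
−f: reduced (well bottom): (3,3,4) with a≤c, −a<b≤a
flip sign back: reduced form of f is (-3,-3,-4)
g is negative-definite; reduce −g:
−g: reduced (well bottom): (2,-1,5) with a≤c, −a<b≤a
flip sign back: reduced form of g is (-2,1,-5)
reduced forms (-3, -3, -4) vs (-2, 1, -5) ⇒ inequivalent

no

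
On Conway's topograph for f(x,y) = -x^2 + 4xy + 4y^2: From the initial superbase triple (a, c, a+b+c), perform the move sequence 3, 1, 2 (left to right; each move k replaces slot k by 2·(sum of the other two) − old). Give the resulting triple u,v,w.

start (-1,4,7) = (f(1,0),f(0,1),f(1,1))
replace slot 3: 2·((-1)+4) − 7 = -1 → (-1,4,-1)
replace slot 1: 2·(4+(-1)) − (-1) = 7 → (7,4,-1)
replace slot 2: 2·(7+(-1)) − 4 = 8 → (7,8,-1)

7,8,-1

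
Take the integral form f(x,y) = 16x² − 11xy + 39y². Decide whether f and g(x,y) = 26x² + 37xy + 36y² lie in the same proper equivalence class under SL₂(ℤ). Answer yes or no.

D₁ = -2375, D₂ = -2375
f: reduced (well bottom): (16,-11,39) with a≤c, −a<b≤a
g: translate: b→-15 (≡37 mod 52), so (26,37,36)→(26,-15,25)
g: flip: (26,-15,25)→(25,15,26)
g: reduced (well bottom): (25,15,26) with a≤c, −a<b≤a
reduced forms (16, -11, 39) vs (25, 15, 26) ⇒ inequivalent

no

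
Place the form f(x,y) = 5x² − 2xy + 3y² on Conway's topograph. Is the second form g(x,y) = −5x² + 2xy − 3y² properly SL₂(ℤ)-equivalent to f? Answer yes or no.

D₁ = -56, D₂ = -56
f: flip: (5,-2,3)→(3,2,5)
f: reduced (well bottom): (3,2,5) with a≤c, −a<b≤a
g is negative-definite; reduce −g:
−g: flip: (5,-2,3)→(3,2,5)
−g: reduced (well bottom): (3,2,5) with a≤c, −a<b≤a
flip sign back: reduced form of g is (-3,-2,-5)
reduced forms (3, 2, 5) vs (-3, -2, -5) ⇒ inequivalent

no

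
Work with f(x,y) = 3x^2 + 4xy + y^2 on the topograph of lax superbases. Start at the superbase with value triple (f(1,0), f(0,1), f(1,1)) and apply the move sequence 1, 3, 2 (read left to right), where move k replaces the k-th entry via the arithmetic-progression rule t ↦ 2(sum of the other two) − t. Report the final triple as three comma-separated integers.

start (3,1,8) = (f(1,0),f(0,1),f(1,1))
replace slot 1: 2·(1+8) − 3 = 15 → (15,1,8)
replace slot 3: 2·(15+1) − 8 = 24 → (15,1,24)
replace slot 2: 2·(15+24) − 1 = 77 → (15,77,24)

15,77,24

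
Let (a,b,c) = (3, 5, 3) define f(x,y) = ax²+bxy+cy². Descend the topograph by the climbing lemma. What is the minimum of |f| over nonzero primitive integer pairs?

translate: b→-1 (≡5 mod 6), so (3,5,3)→(3,-1,1)
flip: (3,-1,1)→(1,1,3)
reduced (well bottom): (1,1,3) with a≤c, −a<b≤a
well minimum = a = 1

1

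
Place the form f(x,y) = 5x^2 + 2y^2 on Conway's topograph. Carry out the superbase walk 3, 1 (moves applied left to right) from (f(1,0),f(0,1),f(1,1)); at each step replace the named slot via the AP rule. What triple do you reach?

start (5,2,7) = (f(1,0),f(0,1),f(1,1))
replace slot 3: 2·(5+2) − 7 = 7 → (5,2,7)
replace slot 1: 2·(2+7) − 5 = 13 → (13,2,7)

13,2,7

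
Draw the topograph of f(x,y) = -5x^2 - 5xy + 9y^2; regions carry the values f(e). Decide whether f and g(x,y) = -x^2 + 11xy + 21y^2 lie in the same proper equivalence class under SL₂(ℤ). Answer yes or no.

D₁ = 205, D₂ = 205
river cycle of f (length 4): (9, 5, -5), (-5, 5, 9), (9, 13, -1), (-1, 13, 9)
river cycle of g (length 4): (-1, 13, 9), (9, 5, -5), (-5, 5, 9), (9, 13, -1)
cycles coincide ⇒ equivalent

yes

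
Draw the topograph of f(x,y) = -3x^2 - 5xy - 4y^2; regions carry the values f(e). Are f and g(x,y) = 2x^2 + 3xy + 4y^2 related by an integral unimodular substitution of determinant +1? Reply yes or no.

D₁ = -23, D₂ = -23
f is negative-definite; reduce −f:
−f: translate: b→-1 (≡5 mod 6), so (3,5,4)→(3,-1,2)
−f: flip: (3,-1,2)→(2,1,3)
−f: reduced (well bottom): (2,1,3) with a≤c, −a<b≤a
flip sign back: reduced form of f is (-2,-1,-3)
g: translate: b→-1 (≡3 mod 4), so (2,3,4)→(2,-1,3)
g: reduced (well bottom): (2,-1,3) with a≤c, −a<b≤a
reduced forms (-2, -1, -3) vs (2, -1, 3) ⇒ inequivalent

no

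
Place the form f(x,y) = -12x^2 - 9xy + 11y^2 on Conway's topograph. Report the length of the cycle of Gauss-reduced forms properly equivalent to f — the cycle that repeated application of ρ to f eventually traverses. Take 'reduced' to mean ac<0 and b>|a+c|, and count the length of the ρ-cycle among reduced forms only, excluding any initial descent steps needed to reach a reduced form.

D = 609, ⌊√D⌋ = 24
descent: ρ → (11,9,-12)  [lands on river]
river: ρ → (-12,15,8)
river: ρ → (8,17,-10)
river: ρ → (-10,23,2)
river: ρ → (2,21,-21)
river: ρ → (-21,21,2)
river: ρ → (2,23,-10)
river: ρ → (-10,17,8)
river: ρ → (8,15,-12)
river: ρ → (-12,9,11)
river: ρ → (11,13,-10)
river: ρ → (-10,7,14)
river: ρ → (14,21,-3)
river: ρ → (-3,21,14)
river: ρ → (14,7,-10)
river: ρ → (-10,13,11)
ρ-cycle length = 16 (tail of 1 descent step not counted)

16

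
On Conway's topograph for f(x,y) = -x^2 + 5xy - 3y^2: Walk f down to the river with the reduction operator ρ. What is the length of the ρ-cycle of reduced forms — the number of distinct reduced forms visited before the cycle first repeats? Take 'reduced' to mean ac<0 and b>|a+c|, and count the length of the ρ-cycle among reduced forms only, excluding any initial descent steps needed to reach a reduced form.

D = 13, ⌊√D⌋ = 3
descent: ρ → (-3,1,1)
descent: ρ → (1,3,-1)  [lands on river]
river: ρ → (-1,3,1)
ρ-cycle length = 2 (tail of 2 descent steps not counted)

2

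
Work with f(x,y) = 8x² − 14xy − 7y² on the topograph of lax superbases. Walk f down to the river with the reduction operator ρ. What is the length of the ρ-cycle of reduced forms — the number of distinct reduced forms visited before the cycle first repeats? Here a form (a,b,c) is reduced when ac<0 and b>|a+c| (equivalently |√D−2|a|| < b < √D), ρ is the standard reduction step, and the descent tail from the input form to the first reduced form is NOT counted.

D = 420, ⌊√D⌋ = 20
descent: ρ → (-7,14,8)  [lands on river]
river: ρ → (8,18,-3)
river: ρ → (-3,18,8)
river: ρ → (8,14,-7)
ρ-cycle length = 4 (tail of 1 descent step not counted)

4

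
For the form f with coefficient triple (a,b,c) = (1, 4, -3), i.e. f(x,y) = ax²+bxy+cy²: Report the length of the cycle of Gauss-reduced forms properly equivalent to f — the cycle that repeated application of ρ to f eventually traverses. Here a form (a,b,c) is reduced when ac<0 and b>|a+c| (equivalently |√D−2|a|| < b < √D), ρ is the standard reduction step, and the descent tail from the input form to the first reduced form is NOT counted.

D = 28, ⌊√D⌋ = 5
river: ρ → (-3,2,2)
river: ρ → (2,2,-3)
river: ρ → (-3,4,1)
river: ρ → (1,4,-3)
ρ-cycle length = 4 (tail of 0 descent steps not counted)

4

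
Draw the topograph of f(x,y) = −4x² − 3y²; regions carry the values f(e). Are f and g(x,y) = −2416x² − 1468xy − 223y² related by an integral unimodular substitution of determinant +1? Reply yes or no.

D₁ = -48, D₂ = -48
f is negative-definite; reduce −f:
−f: flip: (4,0,3)→(3,0,4)
−f: reduced (well bottom): (3,0,4) with a≤c, −a<b≤a
flip sign back: reduced form of f is (-3,0,-4)
g is negative-definite; reduce −g:
−g: flip: (2416,1468,223)→(223,-1468,2416)
−g: translate: b→-130 (≡-1468 mod 446), so (223,-1468,2416)→(223,-130,19)
−g: flip: (223,-130,19)→(19,130,223)
−g: translate: b→16 (≡130 mod 38), so (19,130,223)→(19,16,4)
−g: flip: (19,16,4)→(4,-16,19)
−g: translate: b→0 (≡-16 mod 8), so (4,-16,19)→(4,0,3)
−g: flip: (4,0,3)→(3,0,4)
−g: reduced (well bottom): (3,0,4) with a≤c, −a<b≤a
flip sign back: reduced form of g is (-3,0,-4)
reduced forms (-3, 0, -4) vs (-3, 0, -4) ⇒ equivalent

yes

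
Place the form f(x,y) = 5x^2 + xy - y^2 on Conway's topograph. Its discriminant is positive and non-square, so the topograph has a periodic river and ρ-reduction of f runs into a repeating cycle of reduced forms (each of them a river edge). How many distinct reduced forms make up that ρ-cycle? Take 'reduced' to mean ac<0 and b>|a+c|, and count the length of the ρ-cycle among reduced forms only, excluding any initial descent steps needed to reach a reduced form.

D = 21, ⌊√D⌋ = 4
descent: ρ → (-1,3,3)  [lands on river]
river: ρ → (3,3,-1)
ρ-cycle length = 2 (tail of 1 descent step not counted)

2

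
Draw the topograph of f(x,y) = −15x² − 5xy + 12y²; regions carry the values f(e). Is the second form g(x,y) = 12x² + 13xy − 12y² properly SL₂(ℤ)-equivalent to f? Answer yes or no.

D₁ = 745, D₂ = 745
river cycle of f (length 18): (12, 5, -15), (-15, 25, 2), (2, 27, -2), (-2, 25, 15), (15, 5, -12), (-12, 19, 8), (8, 13, -18), (-18, 23, 3), (3, 25, -10), (-10, 15, 13), … (8 more)
river cycle of g (length 18): (-12, 11, 13), (13, 15, -10), (-10, 25, 3), (3, 23, -18), (-18, 13, 8), (8, 19, -12), (-12, 5, 15), (15, 25, -2), (-2, 27, 2), (2, 25, -15), … (8 more)
cycles differ ⇒ inequivalent

no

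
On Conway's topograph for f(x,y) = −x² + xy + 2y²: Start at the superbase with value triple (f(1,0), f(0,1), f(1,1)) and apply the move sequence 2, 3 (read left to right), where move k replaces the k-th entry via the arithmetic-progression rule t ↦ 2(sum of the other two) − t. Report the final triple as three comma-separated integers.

start (-1,2,2) = (f(1,0),f(0,1),f(1,1))
replace slot 2: 2·((-1)+2) − 2 = 0 → (-1,0,2)
replace slot 3: 2·((-1)+0) − 2 = -4 → (-1,0,-4)

-1,0,-4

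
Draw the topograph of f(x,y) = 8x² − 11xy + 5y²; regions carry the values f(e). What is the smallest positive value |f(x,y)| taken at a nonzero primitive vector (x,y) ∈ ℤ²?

translate: b→5 (≡-11 mod 16), so (8,-11,5)→(8,5,2)
flip: (8,5,2)→(2,-5,8)
translate: b→-1 (≡-5 mod 4), so (2,-5,8)→(2,-1,5)
reduced (well bottom): (2,-1,5) with a≤c, −a<b≤a
well minimum = a = 2

2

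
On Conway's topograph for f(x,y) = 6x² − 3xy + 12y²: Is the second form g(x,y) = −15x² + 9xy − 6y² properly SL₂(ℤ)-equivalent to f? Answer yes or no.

D₁ = -279, D₂ = -279
f: reduced (well bottom): (6,-3,12) with a≤c, −a<b≤a
g is negative-definite; reduce −g:
−g: flip: (15,-9,6)→(6,9,15)
−g: translate: b→-3 (≡9 mod 12), so (6,9,15)→(6,-3,12)
−g: reduced (well bottom): (6,-3,12) with a≤c, −a<b≤a
flip sign back: reduced form of g is (-6,3,-12)
reduced forms (6, -3, 12) vs (-6, 3, -12) ⇒ inequivalent

no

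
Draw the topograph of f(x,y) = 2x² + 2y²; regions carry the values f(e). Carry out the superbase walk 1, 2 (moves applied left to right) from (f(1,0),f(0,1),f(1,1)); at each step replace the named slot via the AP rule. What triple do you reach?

start (2,2,4) = (f(1,0),f(0,1),f(1,1))
replace slot 1: 2·(2+4) − 2 = 10 → (10,2,4)
replace slot 2: 2·(10+4) − 2 = 26 → (10,26,4)

10,26,4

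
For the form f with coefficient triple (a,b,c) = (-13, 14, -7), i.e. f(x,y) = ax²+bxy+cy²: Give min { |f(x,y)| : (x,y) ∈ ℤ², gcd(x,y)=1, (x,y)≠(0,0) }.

translate: b→12 (≡-14 mod 26), so (13,-14,7)→(13,12,6)
flip: (13,12,6)→(6,-12,13)
translate: b→0 (≡-12 mod 12), so (6,-12,13)→(6,0,7)
reduced (well bottom): (6,0,7) with a≤c, −a<b≤a
well minimum |f| = |-6| = 6 (negative-definite)

6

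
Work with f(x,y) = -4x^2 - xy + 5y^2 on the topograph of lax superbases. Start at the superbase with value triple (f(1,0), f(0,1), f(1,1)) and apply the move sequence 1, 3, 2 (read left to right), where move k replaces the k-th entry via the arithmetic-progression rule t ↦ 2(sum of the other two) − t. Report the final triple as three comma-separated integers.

start (-4,5,0) = (f(1,0),f(0,1),f(1,1))
replace slot 1: 2·(5+0) − (-4) = 14 → (14,5,0)
replace slot 3: 2·(14+5) − 0 = 38 → (14,5,38)
replace slot 2: 2·(14+38) − 5 = 99 → (14,99,38)

14,99,38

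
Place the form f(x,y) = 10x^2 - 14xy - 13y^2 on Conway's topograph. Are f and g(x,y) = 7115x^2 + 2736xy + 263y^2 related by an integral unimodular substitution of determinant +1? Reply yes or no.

D₁ = 716, D₂ = 716
river cycle of f (length 14): (-13, 14, 10), (10, 26, -1), (-1, 26, 10), (10, 14, -13), (-13, 12, 11), (11, 10, -14), (-14, 18, 7), (7, 24, -5), (-5, 26, 2), (2, 26, -5), … (4 more)
river cycle of g (length 14): (10, 26, -1), (-1, 26, 10), (10, 14, -13), (-13, 12, 11), (11, 10, -14), (-14, 18, 7), (7, 24, -5), (-5, 26, 2), (2, 26, -5), (-5, 24, 7), … (4 more)
cycles coincide ⇒ equivalent

yes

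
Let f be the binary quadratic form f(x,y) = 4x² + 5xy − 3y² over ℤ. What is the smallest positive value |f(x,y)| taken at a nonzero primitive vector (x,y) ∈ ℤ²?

river: ρ → (-3,7,2)
river: ρ → (2,5,-6)
river: ρ → (-6,7,1)
river: ρ → (1,7,-6)
river: ρ → (-6,5,2)
river: ρ → (2,7,-3)
river: ρ → (-3,5,4)
river: ρ → (4,3,-4)
river: ρ → (-4,5,3)
river: ρ → (3,7,-2)
river: ρ → (-2,5,6)
river: ρ → (6,7,-1)
river: ρ → (-1,7,6)
river: ρ → (6,5,-2)
river: ρ → (-2,7,3)
river: ρ → (3,5,-4)
river: ρ → (-4,3,4)
river: ρ → (4,5,-3)
closes: descent 0, river 18
min |a| on river = 1

1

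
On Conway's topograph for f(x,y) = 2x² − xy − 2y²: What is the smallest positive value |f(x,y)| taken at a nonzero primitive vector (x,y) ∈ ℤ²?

descent: ρ → (-2,1,2)  [lands on river]
river: ρ → (2,3,-1)
river: ρ → (-1,3,2)
river: ρ → (2,1,-2)
river: ρ → (-2,3,1)
river: ρ → (1,3,-2)
closes: descent 1, river 6
min |a| on river = 1

1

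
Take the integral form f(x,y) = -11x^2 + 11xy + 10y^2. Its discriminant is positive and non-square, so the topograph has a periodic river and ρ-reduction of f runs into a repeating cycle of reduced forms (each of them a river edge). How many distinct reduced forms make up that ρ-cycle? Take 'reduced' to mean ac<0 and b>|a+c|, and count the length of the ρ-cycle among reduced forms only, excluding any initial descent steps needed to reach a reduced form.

D = 561, ⌊√D⌋ = 23
river: ρ → (10,9,-12)
river: ρ → (-12,15,7)
river: ρ → (7,13,-14)
river: ρ → (-14,15,6)
river: ρ → (6,21,-5)
river: ρ → (-5,19,10)
river: ρ → (10,21,-3)
river: ρ → (-3,21,10)
river: ρ → (10,19,-5)
river: ρ → (-5,21,6)
river: ρ → (6,15,-14)
river: ρ → (-14,13,7)
river: ρ → (7,15,-12)
river: ρ → (-12,9,10)
river: ρ → (10,11,-11)
river: ρ → (-11,11,10)
ρ-cycle length = 16 (tail of 0 descent steps not counted)

16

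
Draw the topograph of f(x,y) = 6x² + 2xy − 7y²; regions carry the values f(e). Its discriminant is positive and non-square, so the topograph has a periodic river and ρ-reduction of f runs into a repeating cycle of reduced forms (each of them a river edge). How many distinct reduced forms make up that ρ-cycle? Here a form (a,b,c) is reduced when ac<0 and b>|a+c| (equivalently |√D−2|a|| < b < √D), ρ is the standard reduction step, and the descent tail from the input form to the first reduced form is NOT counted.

D = 172, ⌊√D⌋ = 13
river: ρ → (-7,12,1)
river: ρ → (1,12,-7)
river: ρ → (-7,2,6)
river: ρ → (6,10,-3)
river: ρ → (-3,8,9)
river: ρ → (9,10,-2)
river: ρ → (-2,10,9)
river: ρ → (9,8,-3)
river: ρ → (-3,10,6)
river: ρ → (6,2,-7)
ρ-cycle length = 10 (tail of 0 descent steps not counted)

10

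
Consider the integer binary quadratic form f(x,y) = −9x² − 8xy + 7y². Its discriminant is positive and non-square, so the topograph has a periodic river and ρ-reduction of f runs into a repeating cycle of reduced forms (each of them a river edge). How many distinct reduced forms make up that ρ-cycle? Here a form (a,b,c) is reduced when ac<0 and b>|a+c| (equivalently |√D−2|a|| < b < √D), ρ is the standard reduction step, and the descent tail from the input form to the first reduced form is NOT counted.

D = 316, ⌊√D⌋ = 17
descent: ρ → (7,8,-9)  [lands on river]
river: ρ → (-9,10,6)
river: ρ → (6,14,-5)
river: ρ → (-5,16,3)
river: ρ → (3,14,-10)
river: ρ → (-10,6,7)
ρ-cycle length = 6 (tail of 1 descent step not counted)

6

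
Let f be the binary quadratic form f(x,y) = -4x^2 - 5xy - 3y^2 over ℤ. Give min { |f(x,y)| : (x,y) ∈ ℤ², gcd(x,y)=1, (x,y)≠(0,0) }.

translate: b→-3 (≡5 mod 8), so (4,5,3)→(4,-3,2)
flip: (4,-3,2)→(2,3,4)
translate: b→-1 (≡3 mod 4), so (2,3,4)→(2,-1,3)
reduced (well bottom): (2,-1,3) with a≤c, −a<b≤a
well minimum |f| = |-2| = 2 (negative-definite)

2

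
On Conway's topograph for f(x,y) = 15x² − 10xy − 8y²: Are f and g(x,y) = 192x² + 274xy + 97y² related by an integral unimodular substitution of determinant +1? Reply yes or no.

D₁ = 580, D₂ = 580
river cycle of f (length 6): (-8, 10, 15), (15, 20, -3), (-3, 22, 8), (8, 10, -15), (-15, 20, 3), (3, 22, -8)
river cycle of g (length 6): (15, 20, -3), (-3, 22, 8), (8, 10, -15), (-15, 20, 3), (3, 22, -8), (-8, 10, 15)
cycles coincide ⇒ equivalent

yes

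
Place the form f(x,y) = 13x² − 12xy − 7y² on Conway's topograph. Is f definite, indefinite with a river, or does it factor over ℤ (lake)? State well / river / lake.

D = b²−4ac = (-12)² − 4·13·(-7) = 508
D > 0 non-square ⇒ indefinite ⇒ periodic river

river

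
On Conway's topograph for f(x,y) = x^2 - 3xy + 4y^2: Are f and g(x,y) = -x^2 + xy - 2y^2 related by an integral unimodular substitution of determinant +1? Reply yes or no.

D₁ = -7, D₂ = -7
f: translate: b→1 (≡-3 mod 2), so (1,-3,4)→(1,1,2)
f: reduced (well bottom): (1,1,2) with a≤c, −a<b≤a
g is negative-definite; reduce −g:
−g: translate: b→1 (≡-1 mod 2), so (1,-1,2)→(1,1,2)
−g: reduced (well bottom): (1,1,2) with a≤c, −a<b≤a
flip sign back: reduced form of g is (-1,-1,-2)
reduced forms (1, 1, 2) vs (-1, -1, -2) ⇒ inequivalent

no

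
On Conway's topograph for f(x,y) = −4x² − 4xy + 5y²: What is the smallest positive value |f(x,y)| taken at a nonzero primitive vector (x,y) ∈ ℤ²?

descent: ρ → (5,4,-4)  [lands on river]
river: ρ → (-4,4,5)
river: ρ → (5,6,-3)
river: ρ → (-3,6,5)
closes: descent 1, river 4
min |a| on river = 3

3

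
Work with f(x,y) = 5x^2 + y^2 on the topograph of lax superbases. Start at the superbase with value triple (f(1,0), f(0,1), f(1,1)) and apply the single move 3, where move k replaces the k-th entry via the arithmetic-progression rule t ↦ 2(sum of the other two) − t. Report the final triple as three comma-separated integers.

start (5,1,6) = (f(1,0),f(0,1),f(1,1))
replace slot 3: 2·(5+1) − 6 = 6 → (5,1,6)

5,1,6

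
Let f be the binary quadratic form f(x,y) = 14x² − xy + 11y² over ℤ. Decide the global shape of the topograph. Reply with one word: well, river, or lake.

D = b²−4ac = (-1)² − 4·14·11 = -615
D < 0 ⇒ definite ⇒ every region one sign ⇒ single well

well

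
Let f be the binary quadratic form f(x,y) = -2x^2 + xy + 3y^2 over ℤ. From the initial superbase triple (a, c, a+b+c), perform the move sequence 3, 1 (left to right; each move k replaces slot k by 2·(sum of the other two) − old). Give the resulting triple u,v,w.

start (-2,3,2) = (f(1,0),f(0,1),f(1,1))
replace slot 3: 2·((-2)+3) − 2 = 0 → (-2,3,0)
replace slot 1: 2·(3+0) − (-2) = 8 → (8,3,0)

8,3,0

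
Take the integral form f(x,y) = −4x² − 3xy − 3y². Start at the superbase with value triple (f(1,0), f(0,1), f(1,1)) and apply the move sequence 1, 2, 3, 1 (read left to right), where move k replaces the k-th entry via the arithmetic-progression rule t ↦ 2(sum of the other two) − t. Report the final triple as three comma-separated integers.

start (-4,-3,-10) = (f(1,0),f(0,1),f(1,1))
replace slot 1: 2·((-3)+(-10)) − (-4) = -22 → (-22,-3,-10)
replace slot 2: 2·((-22)+(-10)) − (-3) = -61 → (-22,-61,-10)
replace slot 3: 2·((-22)+(-61)) − (-10) = -156 → (-22,-61,-156)
replace slot 1: 2·((-61)+(-156)) − (-22) = -412 → (-412,-61,-156)

-412,-61,-156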